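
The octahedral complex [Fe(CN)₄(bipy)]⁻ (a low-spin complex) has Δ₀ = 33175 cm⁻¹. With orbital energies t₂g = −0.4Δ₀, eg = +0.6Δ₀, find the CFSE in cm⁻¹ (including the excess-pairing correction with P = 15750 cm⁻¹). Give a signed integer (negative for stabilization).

Ligand charges: 4×(-1) from CN⁻ and 1×(+0) from bipy sum to -4; with overall charge -1, Fe is +3.
Fe³⁺: group 8, so d-count = 8 − 3 = 5.
Electron filling gives t₂g⁵ eg⁰.
CFSE(orbital) = 5×(-0.4Δ₀) + 0×(0.6Δ₀) = -2.0Δ₀; with Δ₀ = 33175 cm⁻¹ that is -66350 cm⁻¹.
High-spin d⁵ would be t₂g³ eg² with 0 pairs; low-spin has 2, so 2 excess pairs cost +2P = +31500 cm⁻¹.
Combining: -66350 + 31500 = -34850 cm⁻¹.

-34850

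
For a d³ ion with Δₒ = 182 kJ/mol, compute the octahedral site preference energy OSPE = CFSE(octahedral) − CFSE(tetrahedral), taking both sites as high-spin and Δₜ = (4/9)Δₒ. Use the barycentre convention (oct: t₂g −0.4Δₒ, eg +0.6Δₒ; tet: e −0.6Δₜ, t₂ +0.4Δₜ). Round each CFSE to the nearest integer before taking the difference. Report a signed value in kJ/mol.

Octahedral (high-spin): t2g^3 e_g^0, CFSE = 3(−0.4) + 0(+0.6) = -1.2Δₒ = -1.2 × 182 = -218 kJ/mol.
Tetrahedral e^2 t2^1 gives -0.8Δₜ = -0.8 × (4/9) × 182 = -65 kJ/mol.
OSPE = CFSE(oct) − CFSE(tet) = -218 − (-65) = -153 kJ/mol.

-153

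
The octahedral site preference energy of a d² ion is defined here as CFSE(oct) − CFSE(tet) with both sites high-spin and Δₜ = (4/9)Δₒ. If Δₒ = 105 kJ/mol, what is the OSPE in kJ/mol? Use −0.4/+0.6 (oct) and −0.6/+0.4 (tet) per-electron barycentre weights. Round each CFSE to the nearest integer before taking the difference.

Octahedral (high-spin): t2g^2 e_g^0, CFSE = 2(−0.4) + 0(+0.6) = -0.8Δₒ = -0.8 × 105 = -84 kJ/mol.
Tetrahedral: e^2 t2^0, CFSE = 2(−0.6) + 0(+0.4) = -1.2Δₜ = -1.2 × (4/9) × 105 = -56 kJ/mol.
Subtracting, OSPE = -84 − (-56) = -28 kJ/mol.

-28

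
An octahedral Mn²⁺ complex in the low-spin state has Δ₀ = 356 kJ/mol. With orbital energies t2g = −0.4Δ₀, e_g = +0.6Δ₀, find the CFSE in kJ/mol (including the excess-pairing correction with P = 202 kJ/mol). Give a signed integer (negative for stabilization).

Mn²⁺: group 7, so d-count = 7 − 2 = 5.
The d⁵ electrons fill as t2g^5 e_g^0.
CFSE(orbital) = 5×(-0.4Δ₀) + 0×(0.6Δ₀) = -2.0Δ₀; with Δ₀ = 356 kJ/mol that is -712 kJ/mol.
Pairing penalty: 2 pairs vs 0 in the high-spin reference → 2 extra × P = 404 kJ/mol.
Combining: -712 + 404 = -308 kJ/mol.

-308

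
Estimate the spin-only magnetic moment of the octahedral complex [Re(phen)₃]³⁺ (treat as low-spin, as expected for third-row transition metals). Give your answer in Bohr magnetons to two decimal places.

phen is neutral, so the +3 overall charge sits on Re: oxidation state +3.
Re³⁺: group 7, so d-count = 7 − 3 = 4.
Configuration: t2g^4 e_g^0 → 2 unpaired electrons.
μ(spin-only) = √[2(2+2)] = √8 ≈ 2.83 Bohr magnetons.

2.83 Bohr magnetons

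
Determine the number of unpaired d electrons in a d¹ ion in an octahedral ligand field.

1

Configuration: t₂g¹ eg⁰, giving 1 unpaired electron.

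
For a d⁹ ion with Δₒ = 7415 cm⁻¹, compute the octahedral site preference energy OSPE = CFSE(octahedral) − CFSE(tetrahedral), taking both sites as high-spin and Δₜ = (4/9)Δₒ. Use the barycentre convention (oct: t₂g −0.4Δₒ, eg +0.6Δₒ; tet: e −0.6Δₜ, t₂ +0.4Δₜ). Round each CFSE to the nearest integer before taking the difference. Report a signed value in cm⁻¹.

-3131

Octahedral high-spin t2g^6 e_g^3: CFSE = -0.6 × 7415 = -4449 cm⁻¹.
Tetrahedral: e^4 t2^5, CFSE = 4(−0.6) + 5(+0.4) = -0.4Δₜ = -0.4 × (4/9) × 7415 = -1318 cm⁻¹.
OSPE = -4449 − (-1318) = -3131 cm⁻¹.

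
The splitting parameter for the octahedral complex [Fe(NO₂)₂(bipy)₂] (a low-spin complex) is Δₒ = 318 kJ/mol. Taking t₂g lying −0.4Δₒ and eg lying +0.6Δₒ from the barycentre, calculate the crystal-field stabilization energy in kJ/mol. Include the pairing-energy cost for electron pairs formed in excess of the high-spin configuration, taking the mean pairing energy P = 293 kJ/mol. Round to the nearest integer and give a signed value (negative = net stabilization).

-177

Ligand charges: 2×(-1) from NO₂⁻ and 2×(+0) from bipy sum to -2; with overall charge +0, Fe is +2.
Fe sits in group 8; removing 2 electrons leaves Fe²⁺ with 8 − 2 = 6 d electrons.
The d⁶ electrons fill as t₂g⁶ eg⁰.
The orbital stabilization is -2.4Δₒ = -2.4 × 318 = -763 kJ/mol.
Relative to high-spin t₂g⁴ eg² (1 paired), the low-spin configuration has 2 additional pairs, contributing +2 × 293 = +586 kJ/mol.
Net CFSE = -763 + 586 = -177 kJ/mol.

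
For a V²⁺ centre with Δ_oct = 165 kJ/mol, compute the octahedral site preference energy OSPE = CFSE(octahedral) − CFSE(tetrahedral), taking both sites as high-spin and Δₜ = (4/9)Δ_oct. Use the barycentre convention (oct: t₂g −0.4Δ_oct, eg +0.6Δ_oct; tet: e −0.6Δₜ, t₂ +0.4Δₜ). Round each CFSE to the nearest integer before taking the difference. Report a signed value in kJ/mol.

-139

V is in group 5, so V²⁺ is d³ (5 − 2 = 3).
In an octahedral site d³ (HS) is t₂g³ eg⁰, giving CFSE(oct) = -1.2Δ_oct = -198 kJ/mol.
Tetrahedral: e² t₂¹, CFSE = 2(−0.6) + 1(+0.4) = -0.8Δₜ = -0.8 × (4/9) × 165 = -59 kJ/mol.
Subtracting, OSPE = -198 − (-59) = -139 kJ/mol.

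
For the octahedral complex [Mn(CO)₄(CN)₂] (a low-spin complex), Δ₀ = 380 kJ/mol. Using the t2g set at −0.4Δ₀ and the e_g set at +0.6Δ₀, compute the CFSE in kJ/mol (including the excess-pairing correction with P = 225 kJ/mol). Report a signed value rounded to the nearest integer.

Ligand charges: 4×(+0) from CO and 2×(-1) from CN⁻ sum to -2; with overall charge +0, Mn is +2.
Group 7 minus oxidation state +2 gives a d⁵ configuration for Mn²⁺.
Electron filling gives t2g^5 e_g^0.
Orbital CFSE = 5(-0.4) + 0(0.6) = -2.0Δ₀ = -2.0 × 380 = -760 kJ/mol.
High-spin d⁵ would be t2g^3 e_g^2 with 0 pairs; low-spin has 2, so 2 excess pairs cost +2P = +450 kJ/mol.
Combining: -760 + 450 = -310 kJ/mol.

-310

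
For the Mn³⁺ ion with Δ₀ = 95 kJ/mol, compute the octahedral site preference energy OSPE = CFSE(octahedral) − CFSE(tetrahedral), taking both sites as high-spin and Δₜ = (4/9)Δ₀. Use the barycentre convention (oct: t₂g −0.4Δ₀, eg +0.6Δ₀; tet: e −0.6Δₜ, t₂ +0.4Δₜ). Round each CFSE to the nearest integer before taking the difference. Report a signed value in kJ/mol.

-40

Mn is in group 7, so Mn³⁺ is d⁴ (7 − 3 = 4).
In an octahedral site d⁴ (HS) is t₂g³ eg¹, giving CFSE(oct) = -0.6Δ₀ = -57 kJ/mol.
In a tetrahedral site the filling is e² t₂²: CFSE(tet) = -0.4Δₜ = -0.4 × (4/9)(95) = -17 kJ/mol.
OSPE = -57 − (-17) = -40 kJ/mol.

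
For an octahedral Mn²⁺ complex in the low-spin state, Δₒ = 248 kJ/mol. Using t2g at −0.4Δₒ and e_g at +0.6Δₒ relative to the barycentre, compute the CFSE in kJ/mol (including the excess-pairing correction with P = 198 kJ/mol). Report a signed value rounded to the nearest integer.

-100

Group 7 minus oxidation state +2 gives a d⁵ configuration for Mn²⁺.
Electron filling gives t2g^5 e_g^0.
Orbital CFSE = 5(-0.4) + 0(0.6) = -2.0Δₒ = -2.0 × 248 = -496 kJ/mol.
Relative to high-spin t2g^3 e_g^2 (0 paired), the low-spin configuration has 2 additional pairs, contributing +2 × 198 = +396 kJ/mol.
Overall CFSE = -496 + 396 = -100 kJ/mol.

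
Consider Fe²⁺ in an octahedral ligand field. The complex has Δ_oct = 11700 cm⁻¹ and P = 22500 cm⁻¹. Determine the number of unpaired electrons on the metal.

4

Fe is in group 8, so Fe²⁺ is d⁶ (8 − 2 = 6).
With Δ_oct < P the complex is high-spin.
Configuration: t2g^4 e_g^2.
Unpaired electrons: 4.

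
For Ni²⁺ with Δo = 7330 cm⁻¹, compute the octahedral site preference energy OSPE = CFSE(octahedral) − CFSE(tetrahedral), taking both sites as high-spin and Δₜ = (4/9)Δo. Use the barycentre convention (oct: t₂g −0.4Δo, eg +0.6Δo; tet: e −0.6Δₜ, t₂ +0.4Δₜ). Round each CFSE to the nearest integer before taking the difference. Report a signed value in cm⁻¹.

Ni²⁺: group 10, so d-count = 10 − 2 = 8.
Octahedral high-spin t₂g⁶ eg²: CFSE = -1.2 × 7330 = -8796 cm⁻¹.
Tetrahedral e⁴ t₂⁴ gives -0.8Δₜ = -0.8 × (4/9) × 7330 = -2606 cm⁻¹.
OSPE = CFSE(oct) − CFSE(tet) = -8796 − (-2606) = -6190 cm⁻¹.

-6190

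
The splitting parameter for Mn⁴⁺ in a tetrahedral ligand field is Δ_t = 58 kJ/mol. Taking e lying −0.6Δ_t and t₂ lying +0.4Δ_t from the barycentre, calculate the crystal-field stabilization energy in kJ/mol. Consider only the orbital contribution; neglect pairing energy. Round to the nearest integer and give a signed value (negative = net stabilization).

Mn sits in group 7; removing 4 electrons leaves Mn⁴⁺ with 7 − 4 = 3 d electrons.
Tetrahedral fields are weak (Δₜ ≈ 4/9 Δₒ), so electrons fill high-spin.
Configuration: e² t₂¹.
CFSE(orbital) = 2×(-0.6Δ_t) + 1×(0.4Δ_t) = -0.8Δ_t; with Δ_t = 58 kJ/mol that is -46 kJ/mol.

-46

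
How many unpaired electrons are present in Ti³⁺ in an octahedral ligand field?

Ti is in group 4, so Ti³⁺ is d¹ (4 − 3 = 1).
Configuration: t2g^1 e_g^0, giving 1 unpaired electron.

1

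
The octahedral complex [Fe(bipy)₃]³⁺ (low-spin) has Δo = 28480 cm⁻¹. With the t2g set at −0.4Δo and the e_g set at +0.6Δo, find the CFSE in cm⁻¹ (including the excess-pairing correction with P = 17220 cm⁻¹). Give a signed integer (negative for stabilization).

-22520

bipy is neutral, so the +3 overall charge sits on Fe: oxidation state +3.
Fe sits in group 8; removing 3 electrons leaves Fe³⁺ with 8 − 3 = 5 d electrons.
The d⁵ electrons fill as t2g^5 e_g^0.
Orbital CFSE = 5(-0.4) + 0(0.6) = -2.0Δo = -2.0 × 28480 = -56960 cm⁻¹.
Pairing penalty: 2 pairs vs 0 in the high-spin reference → 2 extra × P = 34440 cm⁻¹.
Net CFSE = -56960 + 34440 = -22520 cm⁻¹.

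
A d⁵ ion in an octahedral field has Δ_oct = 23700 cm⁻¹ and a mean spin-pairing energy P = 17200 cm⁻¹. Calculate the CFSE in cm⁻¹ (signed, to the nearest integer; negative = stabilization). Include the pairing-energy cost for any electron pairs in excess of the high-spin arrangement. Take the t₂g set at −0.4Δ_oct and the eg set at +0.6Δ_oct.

With Δ_oct > P the complex is low-spin.
Filling d⁵ accordingly: t₂g⁵ eg⁰.
Orbital CFSE = -2.0Δ_oct = -2.0 × 23700 = -47400 cm⁻¹.
Excess pairs vs high-spin: 2 − 0 = 2; pairing cost = +34400 cm⁻¹.
Net CFSE = -47400 + 34400 = -13000 cm⁻¹.

-13000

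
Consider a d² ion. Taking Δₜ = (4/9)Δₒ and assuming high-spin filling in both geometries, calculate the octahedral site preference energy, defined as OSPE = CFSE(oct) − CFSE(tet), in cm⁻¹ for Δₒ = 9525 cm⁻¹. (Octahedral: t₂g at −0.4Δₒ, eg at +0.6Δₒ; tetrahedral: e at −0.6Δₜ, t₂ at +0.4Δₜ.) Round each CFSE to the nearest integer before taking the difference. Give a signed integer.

-2540

Octahedral high-spin t2g^2 e_g^0: CFSE = -0.8 × 9525 = -7620 cm⁻¹.
Tetrahedral: e^2 t2^0, CFSE = 2(−0.6) + 0(+0.4) = -1.2Δₜ = -1.2 × (4/9) × 9525 = -5080 cm⁻¹.
OSPE = CFSE(oct) − CFSE(tet) = -7620 − (-5080) = -2540 cm⁻¹.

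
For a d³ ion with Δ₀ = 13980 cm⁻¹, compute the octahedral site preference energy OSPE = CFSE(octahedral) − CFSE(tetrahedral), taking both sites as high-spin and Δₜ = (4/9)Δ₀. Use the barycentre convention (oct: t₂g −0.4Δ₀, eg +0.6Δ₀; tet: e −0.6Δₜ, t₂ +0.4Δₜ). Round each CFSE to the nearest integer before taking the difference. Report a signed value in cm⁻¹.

-11805

In an octahedral site d³ (HS) is t2g^3 e_g^0, giving CFSE(oct) = -1.2Δ₀ = -16776 cm⁻¹.
Tetrahedral e^2 t2^1 gives -0.8Δₜ = -0.8 × (4/9) × 13980 = -4971 cm⁻¹.
OSPE = -16776 − (-4971) = -11805 cm⁻¹.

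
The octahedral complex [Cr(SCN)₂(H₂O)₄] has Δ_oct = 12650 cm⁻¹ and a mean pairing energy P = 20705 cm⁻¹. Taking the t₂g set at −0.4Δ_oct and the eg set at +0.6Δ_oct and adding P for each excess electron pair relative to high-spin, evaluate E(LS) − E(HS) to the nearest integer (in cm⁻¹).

Ligand charges: 2×(-1) from SCN⁻ and 4×(+0) from H₂O sum to -2; with overall charge +0, Cr is +2.
Cr is in group 6, so Cr²⁺ is d⁴ (6 − 2 = 4).
High-spin d⁴ fills as t₂g³ eg¹ with CFSE 3(−0.4) + 1(+0.6) = -0.6Δ_oct = -7590 cm⁻¹.
Low-spin t₂g⁴ eg⁰ gives -1.6Δ_oct = -20240 cm⁻¹, but forming 1 extra pair costs 1P = 20705 cm⁻¹, so E(LS) = -20240 + 20705 = 465 cm⁻¹.
E(LS) − E(HS) = 465 − (-7590) = 8055 cm⁻¹.

8055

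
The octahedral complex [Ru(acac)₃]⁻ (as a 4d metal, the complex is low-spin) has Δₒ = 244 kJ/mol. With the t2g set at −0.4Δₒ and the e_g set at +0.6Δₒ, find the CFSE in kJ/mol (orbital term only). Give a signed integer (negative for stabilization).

-586

Each acac⁻ contributes -1; 3 × (-1) = -3. With overall charge -1, Ru is in the +2 oxidation state.
Group 8 minus oxidation state +2 gives a d⁶ configuration for Ru²⁺.
The d⁶ electrons fill as t2g^6 e_g^0.
CFSE(orbital) = 6×(-0.4Δₒ) + 0×(0.6Δₒ) = -2.4Δₒ; with Δₒ = 244 kJ/mol that is -586 kJ/mol.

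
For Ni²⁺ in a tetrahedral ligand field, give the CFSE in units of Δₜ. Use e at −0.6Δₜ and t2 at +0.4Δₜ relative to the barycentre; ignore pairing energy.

-0.8 Δₜ

Ni sits in group 10; removing 2 electrons leaves Ni²⁺ with 10 − 2 = 8 d electrons.
Tetrahedral splitting is small, so the complex is high-spin.
Configuration: e^4 t2^4.
CFSE = 4(-0.6Δₜ) + 4(0.4Δₜ) = -2.4Δₜ + 1.6Δₜ = -0.8Δₜ.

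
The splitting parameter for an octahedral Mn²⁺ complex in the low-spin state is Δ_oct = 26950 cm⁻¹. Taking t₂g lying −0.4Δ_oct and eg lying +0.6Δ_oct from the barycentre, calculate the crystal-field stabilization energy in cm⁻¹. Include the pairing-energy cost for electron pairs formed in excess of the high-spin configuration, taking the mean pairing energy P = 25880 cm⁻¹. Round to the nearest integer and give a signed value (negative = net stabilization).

-2140

Group 7 minus oxidation state +2 gives a d⁵ configuration for Mn²⁺.
Electron filling gives t₂g⁵ eg⁰.
Orbital CFSE = 5(-0.4) + 0(0.6) = -2.0Δ_oct = -2.0 × 26950 = -53900 cm⁻¹.
High-spin d⁵ would be t₂g³ eg² with 0 pairs; low-spin has 2, so 2 excess pairs cost +2P = +51760 cm⁻¹.
Net CFSE = -53900 + 51760 = -2140 cm⁻¹.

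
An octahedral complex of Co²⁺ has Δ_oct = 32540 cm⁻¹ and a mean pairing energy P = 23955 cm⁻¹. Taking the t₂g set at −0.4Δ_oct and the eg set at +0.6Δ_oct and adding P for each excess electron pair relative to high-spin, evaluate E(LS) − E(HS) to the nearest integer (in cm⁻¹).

Co sits in group 9; removing 2 electrons leaves Co²⁺ with 9 − 2 = 7 d electrons.
High-spin: t₂g⁵ eg², CFSE = -0.8Δ_oct = -26032 cm⁻¹.
For low-spin the configuration is t₂g⁶ eg¹: orbital energy -1.8 × 32540 = -58572 cm⁻¹, and 1 additional pair relative to high-spin adds 23955 cm⁻¹, giving -34617 cm⁻¹.
The difference is -34617 − (-26032) = -8585 cm⁻¹, so low-spin lies lower.

-8585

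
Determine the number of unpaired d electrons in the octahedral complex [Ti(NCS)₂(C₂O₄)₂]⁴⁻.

Ligand charges: 2×(-1) from NCS⁻ and 2×(-2) from C₂O₄²⁻ sum to -6; with overall charge -4, Ti is +2.
Group 4 minus oxidation state +2 gives a d² configuration for Ti²⁺.
Configuration: t2g^2 e_g^0, giving 2 unpaired electrons.

2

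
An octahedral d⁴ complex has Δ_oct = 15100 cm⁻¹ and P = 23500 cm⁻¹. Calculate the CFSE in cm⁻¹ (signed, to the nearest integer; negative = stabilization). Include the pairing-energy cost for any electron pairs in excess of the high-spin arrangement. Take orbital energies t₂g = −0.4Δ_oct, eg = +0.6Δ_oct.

Since Δ_oct = 15100 cm⁻¹ < P = 23500 cm⁻¹, the complex adopts the high-spin configuration.
Filling d⁴ accordingly: t₂g³ eg¹.
Orbital CFSE = -0.6Δ_oct = -0.6 × 15100 = -9060 cm⁻¹.
High-spin has no excess pairs, so no pairing correction applies.

-9060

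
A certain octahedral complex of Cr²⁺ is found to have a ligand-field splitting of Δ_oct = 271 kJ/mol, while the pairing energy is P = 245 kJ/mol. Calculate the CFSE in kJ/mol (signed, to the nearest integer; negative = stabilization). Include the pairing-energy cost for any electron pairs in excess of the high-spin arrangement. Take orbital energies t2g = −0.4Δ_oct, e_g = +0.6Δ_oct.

-189

Cr sits in group 6; removing 2 electrons leaves Cr²⁺ with 6 − 2 = 4 d electrons.
Δ_oct > P, so pairing is preferred: the ground state is low-spin.
Configuration: t2g^4 e_g^0.
Orbital CFSE = -1.6Δ_oct = -1.6 × 271 = -434 kJ/mol.
Excess pairs vs high-spin: 1 − 0 = 1; pairing cost = +245 kJ/mol.
Net CFSE = -434 + 245 = -189 kJ/mol.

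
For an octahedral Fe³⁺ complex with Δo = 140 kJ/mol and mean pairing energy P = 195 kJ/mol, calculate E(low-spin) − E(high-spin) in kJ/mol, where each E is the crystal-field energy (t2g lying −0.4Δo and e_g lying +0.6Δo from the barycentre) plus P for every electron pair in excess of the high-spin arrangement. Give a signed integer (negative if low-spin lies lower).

Fe is in group 8, so Fe³⁺ is d⁵ (8 − 3 = 5).
High-spin: t2g^3 e_g^2, CFSE = 0.0Δo = 0 kJ/mol.
For low-spin the configuration is t2g^5 e_g^0: orbital energy -2.0 × 140 = -280 kJ/mol, and 2 additional pairs relative to high-spin add 390 kJ/mol, giving 110 kJ/mol.
Thus E(LS) − E(HS) = 110 kJ/mol.

110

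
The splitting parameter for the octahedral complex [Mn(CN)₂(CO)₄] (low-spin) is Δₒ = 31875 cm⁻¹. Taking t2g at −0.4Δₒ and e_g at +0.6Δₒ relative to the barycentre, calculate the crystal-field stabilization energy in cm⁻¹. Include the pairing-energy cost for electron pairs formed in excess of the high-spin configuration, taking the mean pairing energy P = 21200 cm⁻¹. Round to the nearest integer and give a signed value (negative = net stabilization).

Ligand charges: 2×(-1) from CN⁻ and 4×(+0) from CO sum to -2; with overall charge +0, Mn is +2.
Mn is in group 7, so Mn²⁺ is d⁵ (7 − 2 = 5).
Configuration: t2g^5 e_g^0.
The orbital stabilization is -2.0Δₒ = -2.0 × 31875 = -63750 cm⁻¹.
Pairing penalty: 2 pairs vs 0 in the high-spin reference → 2 extra × P = 42400 cm⁻¹.
Overall CFSE = -63750 + 42400 = -21350 cm⁻¹.

-21350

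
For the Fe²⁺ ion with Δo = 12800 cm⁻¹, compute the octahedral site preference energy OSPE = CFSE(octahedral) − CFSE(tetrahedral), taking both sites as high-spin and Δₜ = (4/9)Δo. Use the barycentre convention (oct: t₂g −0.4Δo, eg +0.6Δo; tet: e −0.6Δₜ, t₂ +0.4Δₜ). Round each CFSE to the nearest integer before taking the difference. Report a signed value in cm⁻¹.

Fe sits in group 8; removing 2 electrons leaves Fe²⁺ with 8 − 2 = 6 d electrons.
Octahedral high-spin t2g^4 e_g^2: CFSE = -0.4 × 12800 = -5120 cm⁻¹.
Tetrahedral e^3 t2^3 gives -0.6Δₜ = -0.6 × (4/9) × 12800 = -3413 cm⁻¹.
OSPE = CFSE(oct) − CFSE(tet) = -5120 − (-3413) = -1707 cm⁻¹.

-1707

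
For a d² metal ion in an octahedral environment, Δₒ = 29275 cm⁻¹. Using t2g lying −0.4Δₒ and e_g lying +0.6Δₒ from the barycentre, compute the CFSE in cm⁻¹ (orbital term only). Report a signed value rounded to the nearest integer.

Configuration: t2g^2 e_g^0.
Orbital CFSE = 2(-0.4) + 0(0.6) = -0.8Δₒ = -0.8 × 29275 = -23420 cm⁻¹.

-23420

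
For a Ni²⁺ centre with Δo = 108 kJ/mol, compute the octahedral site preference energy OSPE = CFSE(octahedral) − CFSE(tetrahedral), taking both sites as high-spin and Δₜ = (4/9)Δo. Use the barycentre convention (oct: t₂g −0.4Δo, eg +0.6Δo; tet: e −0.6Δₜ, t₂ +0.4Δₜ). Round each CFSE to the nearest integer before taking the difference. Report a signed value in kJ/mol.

-92

Group 10 minus oxidation state +2 gives a d⁸ configuration for Ni²⁺.
Octahedral (high-spin): t₂g⁶ eg², CFSE = 6(−0.4) + 2(+0.6) = -1.2Δo = -1.2 × 108 = -130 kJ/mol.
In a tetrahedral site the filling is e⁴ t₂⁴: CFSE(tet) = -0.8Δₜ = -0.8 × (4/9)(108) = -38 kJ/mol.
OSPE = -130 − (-38) = -92 kJ/mol.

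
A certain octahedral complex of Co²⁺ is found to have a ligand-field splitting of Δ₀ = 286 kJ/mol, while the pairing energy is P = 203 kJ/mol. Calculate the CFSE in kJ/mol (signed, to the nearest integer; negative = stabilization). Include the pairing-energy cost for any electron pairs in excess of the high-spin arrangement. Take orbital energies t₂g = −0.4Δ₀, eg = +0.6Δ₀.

-312

Co²⁺: group 9, so d-count = 9 − 2 = 7.
Here Δ₀ > P (286 > 203), so the low-spin state is favoured.
That gives t₂g⁶ eg¹.
Orbital CFSE = -1.8Δ₀ = -1.8 × 286 = -515 kJ/mol.
Excess pairs vs high-spin: 3 − 2 = 1; pairing cost = +203 kJ/mol.
Net CFSE = -515 + 203 = -312 kJ/mol.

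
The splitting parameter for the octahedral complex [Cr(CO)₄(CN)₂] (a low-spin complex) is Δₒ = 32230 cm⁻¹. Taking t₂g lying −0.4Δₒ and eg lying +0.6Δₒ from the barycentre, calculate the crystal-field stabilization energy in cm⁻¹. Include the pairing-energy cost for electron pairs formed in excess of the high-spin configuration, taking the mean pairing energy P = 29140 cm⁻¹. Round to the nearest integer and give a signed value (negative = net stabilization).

Ligand charges: 4×(+0) from CO and 2×(-1) from CN⁻ sum to -2; with overall charge +0, Cr is +2.
Group 6 minus oxidation state +2 gives a d⁴ configuration for Cr²⁺.
Electron filling gives t₂g⁴ eg⁰.
CFSE(orbital) = 4×(-0.4Δₒ) + 0×(0.6Δₒ) = -1.6Δₒ; with Δₒ = 32230 cm⁻¹ that is -51568 cm⁻¹.
Relative to high-spin t₂g³ eg¹ (0 paired), the low-spin configuration has 1 additional pair, contributing +1 × 29140 = +29140 cm⁻¹.
Overall CFSE = -51568 + 29140 = -22428 cm⁻¹.

-22428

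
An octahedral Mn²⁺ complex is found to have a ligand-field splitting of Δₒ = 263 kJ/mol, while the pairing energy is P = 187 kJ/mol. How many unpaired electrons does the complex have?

Mn sits in group 7; removing 2 electrons leaves Mn²⁺ with 7 − 2 = 5 d electrons.
Here Δₒ > P (263 > 187), so the low-spin state is favoured.
Configuration: t2g^5 e_g^0.
Unpaired electrons: 1.

1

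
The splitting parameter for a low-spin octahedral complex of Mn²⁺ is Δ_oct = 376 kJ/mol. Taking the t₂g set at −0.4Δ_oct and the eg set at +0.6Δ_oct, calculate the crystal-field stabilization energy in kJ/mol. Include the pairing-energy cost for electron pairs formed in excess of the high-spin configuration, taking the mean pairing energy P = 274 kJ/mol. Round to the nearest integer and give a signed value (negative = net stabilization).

-204

Mn sits in group 7; removing 2 electrons leaves Mn²⁺ with 7 − 2 = 5 d electrons.
Electron filling gives t₂g⁵ eg⁰.
CFSE(orbital) = 5×(-0.4Δ_oct) + 0×(0.6Δ_oct) = -2.0Δ_oct; with Δ_oct = 376 kJ/mol that is -752 kJ/mol.
High-spin d⁵ would be t₂g³ eg² with 0 pairs; low-spin has 2, so 2 excess pairs cost +2P = +548 kJ/mol.
Overall CFSE = -752 + 548 = -204 kJ/mol.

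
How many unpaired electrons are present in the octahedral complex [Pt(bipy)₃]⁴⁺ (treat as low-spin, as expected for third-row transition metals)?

bipy is neutral, so the +4 overall charge sits on Pt: oxidation state +4.
Pt is in group 10, so Pt⁴⁺ is d⁶ (10 − 4 = 6).
Configuration: t₂g⁶ eg⁰, giving 0 unpaired electrons.

0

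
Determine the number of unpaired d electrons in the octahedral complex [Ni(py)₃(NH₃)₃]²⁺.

2

Ligand charges: 3×(+0) from py and 3×(+0) from NH₃ sum to +0; with overall charge +2, Ni is +2.
Ni²⁺: group 10, so d-count = 10 − 2 = 8.
Configuration: t2g^6 e_g^2, giving 2 unpaired electrons.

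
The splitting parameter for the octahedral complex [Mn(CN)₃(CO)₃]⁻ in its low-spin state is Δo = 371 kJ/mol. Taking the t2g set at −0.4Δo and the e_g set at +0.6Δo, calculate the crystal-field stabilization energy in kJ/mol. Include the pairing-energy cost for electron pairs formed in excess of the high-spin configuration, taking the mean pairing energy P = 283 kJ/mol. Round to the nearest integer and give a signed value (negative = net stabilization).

-176

Ligand charges: 3×(-1) from CN⁻ and 3×(+0) from CO sum to -3; with overall charge -1, Mn is +2.
Group 7 minus oxidation state +2 gives a d⁵ configuration for Mn²⁺.
The d⁵ electrons fill as t2g^5 e_g^0.
CFSE(orbital) = 5×(-0.4Δo) + 0×(0.6Δo) = -2.0Δo; with Δo = 371 kJ/mol that is -742 kJ/mol.
High-spin d⁵ would be t2g^3 e_g^2 with 0 pairs; low-spin has 2, so 2 excess pairs cost +2P = +566 kJ/mol.
Combining: -742 + 566 = -176 kJ/mol.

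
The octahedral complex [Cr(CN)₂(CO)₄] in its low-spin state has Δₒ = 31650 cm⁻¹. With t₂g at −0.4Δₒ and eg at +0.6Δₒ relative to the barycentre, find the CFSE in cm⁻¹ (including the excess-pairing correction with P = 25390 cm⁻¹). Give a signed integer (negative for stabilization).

Ligand charges: 2×(-1) from CN⁻ and 4×(+0) from CO sum to -2; with overall charge +0, Cr is +2.
Cr sits in group 6; removing 2 electrons leaves Cr²⁺ with 6 − 2 = 4 d electrons.
Configuration: t₂g⁴ eg⁰.
CFSE(orbital) = 4×(-0.4Δₒ) + 0×(0.6Δₒ) = -1.6Δₒ; with Δₒ = 31650 cm⁻¹ that is -50640 cm⁻¹.
High-spin d⁴ would be t₂g³ eg¹ with 0 pairs; low-spin has 1, so 1 excess pair costs +1P = +25390 cm⁻¹.
Overall CFSE = -50640 + 25390 = -25250 cm⁻¹.

-25250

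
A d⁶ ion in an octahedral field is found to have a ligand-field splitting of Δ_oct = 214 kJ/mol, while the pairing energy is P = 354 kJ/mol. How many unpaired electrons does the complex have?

4

With Δ_oct < P the complex is high-spin.
Filling d⁶ accordingly: t₂g⁴ eg².
Unpaired electrons: 4.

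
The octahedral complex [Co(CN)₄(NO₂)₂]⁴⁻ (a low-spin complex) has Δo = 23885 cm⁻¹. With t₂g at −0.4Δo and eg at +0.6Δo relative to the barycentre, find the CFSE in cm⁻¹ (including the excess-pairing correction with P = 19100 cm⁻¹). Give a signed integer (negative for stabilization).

Ligand charges: 4×(-1) from CN⁻ and 2×(-1) from NO₂⁻ sum to -6; with overall charge -4, Co is +2.
Co sits in group 9; removing 2 electrons leaves Co²⁺ with 9 − 2 = 7 d electrons.
Configuration: t₂g⁶ eg¹.
CFSE(orbital) = 6×(-0.4Δo) + 1×(0.6Δo) = -1.8Δo; with Δo = 23885 cm⁻¹ that is -42993 cm⁻¹.
Relative to high-spin t₂g⁵ eg² (2 paired), the low-spin configuration has 1 additional pair, contributing +1 × 19100 = +19100 cm⁻¹.
Overall CFSE = -42993 + 19100 = -23893 cm⁻¹.

-23893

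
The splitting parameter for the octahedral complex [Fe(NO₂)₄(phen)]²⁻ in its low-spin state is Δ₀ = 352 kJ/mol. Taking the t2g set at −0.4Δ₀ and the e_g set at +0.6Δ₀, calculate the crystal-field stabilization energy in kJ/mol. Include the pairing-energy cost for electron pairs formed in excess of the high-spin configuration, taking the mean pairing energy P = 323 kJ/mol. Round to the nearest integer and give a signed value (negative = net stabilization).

-199

Ligand charges: 4×(-1) from NO₂⁻ and 1×(+0) from phen sum to -4; with overall charge -2, Fe is +2.
Group 8 minus oxidation state +2 gives a d⁶ configuration for Fe²⁺.
Electron filling gives t2g^6 e_g^0.
Orbital CFSE = 6(-0.4) + 0(0.6) = -2.4Δ₀ = -2.4 × 352 = -845 kJ/mol.
Pairing penalty: 3 pairs vs 1 in the high-spin reference → 2 extra × P = 646 kJ/mol.
Overall CFSE = -845 + 646 = -199 kJ/mol.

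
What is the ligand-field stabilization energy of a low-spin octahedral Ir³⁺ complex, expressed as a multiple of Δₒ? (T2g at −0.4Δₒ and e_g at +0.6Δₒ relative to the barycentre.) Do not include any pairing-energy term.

-2.4 Δₒ

Ir is in group 9, so Ir³⁺ is d⁶ (9 − 3 = 6).
Configuration: t2g^6 e_g^0.
CFSE = 6(-0.4Δₒ) + 0(0.6Δₒ) = -2.4Δₒ + 0.0Δₒ = -2.4Δₒ.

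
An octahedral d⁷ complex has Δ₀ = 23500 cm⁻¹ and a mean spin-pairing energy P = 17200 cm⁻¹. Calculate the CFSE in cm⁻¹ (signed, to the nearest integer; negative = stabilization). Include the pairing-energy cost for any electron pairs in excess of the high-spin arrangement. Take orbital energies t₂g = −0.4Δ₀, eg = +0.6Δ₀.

-25100

Δ₀ > P, so pairing is preferred: the ground state is low-spin.
That gives t₂g⁶ eg¹.
Orbital CFSE = -1.8Δ₀ = -1.8 × 23500 = -42300 cm⁻¹.
Excess pairs vs high-spin: 3 − 2 = 1; pairing cost = +17200 cm⁻¹.
Net CFSE = -42300 + 17200 = -25100 cm⁻¹.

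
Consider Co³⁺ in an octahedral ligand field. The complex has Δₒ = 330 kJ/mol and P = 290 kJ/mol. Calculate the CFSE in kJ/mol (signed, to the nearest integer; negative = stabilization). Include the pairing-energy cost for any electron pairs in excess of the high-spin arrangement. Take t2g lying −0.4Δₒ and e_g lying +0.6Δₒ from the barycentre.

Group 9 minus oxidation state +3 gives a d⁶ configuration for Co³⁺.
Since Δₒ = 330 kJ/mol > P = 290 kJ/mol, the complex adopts the low-spin configuration.
Configuration: t2g^6 e_g^0.
Orbital CFSE = -2.4Δₒ = -2.4 × 330 = -792 kJ/mol.
Excess pairs vs high-spin: 3 − 1 = 2; pairing cost = +580 kJ/mol.
Net CFSE = -792 + 580 = -212 kJ/mol.

-212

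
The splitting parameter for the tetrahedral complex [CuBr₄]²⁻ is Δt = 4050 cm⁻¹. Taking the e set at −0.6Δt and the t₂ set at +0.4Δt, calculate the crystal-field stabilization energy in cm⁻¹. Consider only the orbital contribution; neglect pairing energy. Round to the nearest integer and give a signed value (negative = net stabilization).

-1620

Each Br⁻ contributes -1; 4 × (-1) = -4. With overall charge -2, Cu is in the +2 oxidation state.
Cu sits in group 11; removing 2 electrons leaves Cu²⁺ with 11 − 2 = 9 d electrons.
Tetrahedral splitting is small, so the complex is high-spin.
Configuration: e⁴ t₂⁵.
Orbital CFSE = 4(-0.6) + 5(0.4) = -0.4Δt = -0.4 × 4050 = -1620 cm⁻¹.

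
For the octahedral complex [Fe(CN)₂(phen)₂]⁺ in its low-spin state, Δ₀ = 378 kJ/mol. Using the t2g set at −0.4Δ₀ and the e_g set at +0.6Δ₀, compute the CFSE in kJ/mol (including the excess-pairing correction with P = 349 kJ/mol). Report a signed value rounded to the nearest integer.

Ligand charges: 2×(-1) from CN⁻ and 2×(+0) from phen sum to -2; with overall charge +1, Fe is +3.
Group 8 minus oxidation state +3 gives a d⁵ configuration for Fe³⁺.
Configuration: t2g^5 e_g^0.
CFSE(orbital) = 5×(-0.4Δ₀) + 0×(0.6Δ₀) = -2.0Δ₀; with Δ₀ = 378 kJ/mol that is -756 kJ/mol.
Relative to high-spin t2g^3 e_g^2 (0 paired), the low-spin configuration has 2 additional pairs, contributing +2 × 349 = +698 kJ/mol.
Overall CFSE = -756 + 698 = -58 kJ/mol.

-58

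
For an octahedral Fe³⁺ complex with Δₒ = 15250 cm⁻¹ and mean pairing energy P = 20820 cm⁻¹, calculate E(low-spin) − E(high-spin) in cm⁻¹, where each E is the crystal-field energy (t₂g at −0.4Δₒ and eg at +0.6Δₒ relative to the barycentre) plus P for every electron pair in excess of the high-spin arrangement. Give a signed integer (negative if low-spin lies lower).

11140

Group 8 minus oxidation state +3 gives a d⁵ configuration for Fe³⁺.
High-spin: t₂g³ eg², CFSE = 0.0Δₒ = 0 cm⁻¹.
Low-spin: t₂g⁵ eg⁰, orbital CFSE = -2.0Δₒ = -30500 cm⁻¹; plus 2 excess pairs × P = +41640 cm⁻¹; total 11140 cm⁻¹.
Thus E(LS) − E(HS) = 11140 cm⁻¹.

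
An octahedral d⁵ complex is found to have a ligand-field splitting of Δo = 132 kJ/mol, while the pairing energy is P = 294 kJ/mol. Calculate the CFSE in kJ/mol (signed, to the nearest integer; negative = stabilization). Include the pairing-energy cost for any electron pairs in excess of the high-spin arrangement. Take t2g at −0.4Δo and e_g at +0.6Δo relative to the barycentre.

0

With Δo < P the complex is high-spin.
Configuration: t2g^3 e_g^2.
Orbital CFSE = 0.0Δo = 0.0 × 132 = 0 kJ/mol.
High-spin has no excess pairs, so no pairing correction applies.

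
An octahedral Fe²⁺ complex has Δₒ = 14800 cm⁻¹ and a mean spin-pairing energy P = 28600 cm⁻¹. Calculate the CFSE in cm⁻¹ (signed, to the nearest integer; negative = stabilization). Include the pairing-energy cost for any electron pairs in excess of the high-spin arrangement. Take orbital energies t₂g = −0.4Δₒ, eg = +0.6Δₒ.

Group 8 minus oxidation state +2 gives a d⁶ configuration for Fe²⁺.
Here Δₒ < P (14800 < 28600), so the high-spin state is favoured.
That gives t₂g⁴ eg².
Orbital CFSE = -0.4Δₒ = -0.4 × 14800 = -5920 cm⁻¹.
High-spin has no excess pairs, so no pairing correction applies.

-5920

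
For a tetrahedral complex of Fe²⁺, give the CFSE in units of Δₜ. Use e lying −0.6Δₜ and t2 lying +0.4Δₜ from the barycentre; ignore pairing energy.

-0.6 Δₜ

Fe²⁺: group 8, so d-count = 8 − 2 = 6.
Tetrahedral splitting is small, so the complex is high-spin.
Configuration: e^3 t2^3.
CFSE = 3(-0.6Δₜ) + 3(0.4Δₜ) = -1.8Δₜ + 1.2Δₜ = -0.6Δₜ.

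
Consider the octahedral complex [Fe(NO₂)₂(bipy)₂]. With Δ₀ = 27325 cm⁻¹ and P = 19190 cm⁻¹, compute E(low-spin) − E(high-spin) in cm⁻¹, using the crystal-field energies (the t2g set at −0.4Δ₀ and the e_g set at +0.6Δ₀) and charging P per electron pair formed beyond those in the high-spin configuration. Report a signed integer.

Ligand charges: 2×(-1) from NO₂⁻ and 2×(+0) from bipy sum to -2; with overall charge +0, Fe is +2.
Fe²⁺: group 8, so d-count = 8 − 2 = 6.
High-spin: t2g^4 e_g^2, CFSE = -0.4Δ₀ = -10930 cm⁻¹.
Low-spin: t2g^6 e_g^0, orbital CFSE = -2.4Δ₀ = -65580 cm⁻¹; plus 2 excess pairs × P = +38380 cm⁻¹; total -27200 cm⁻¹.
Thus E(LS) − E(HS) = -16270 cm⁻¹.

-16270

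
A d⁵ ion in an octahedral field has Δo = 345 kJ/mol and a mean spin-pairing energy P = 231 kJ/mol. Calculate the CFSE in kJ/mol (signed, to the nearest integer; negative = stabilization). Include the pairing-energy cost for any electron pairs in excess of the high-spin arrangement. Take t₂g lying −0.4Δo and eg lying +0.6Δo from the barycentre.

-228

Here Δo > P (345 > 231), so the low-spin state is favoured.
Configuration: t₂g⁵ eg⁰.
Orbital CFSE = -2.0Δo = -2.0 × 345 = -690 kJ/mol.
Excess pairs vs high-spin: 2 − 0 = 2; pairing cost = +462 kJ/mol.
Net CFSE = -690 + 462 = -228 kJ/mol.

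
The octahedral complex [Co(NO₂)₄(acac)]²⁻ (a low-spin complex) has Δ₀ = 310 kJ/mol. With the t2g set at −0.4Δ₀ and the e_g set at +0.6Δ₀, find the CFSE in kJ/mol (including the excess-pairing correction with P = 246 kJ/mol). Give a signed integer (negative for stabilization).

Ligand charges: 4×(-1) from NO₂⁻ and 1×(-1) from acac⁻ sum to -5; with overall charge -2, Co is +3.
Co sits in group 9; removing 3 electrons leaves Co³⁺ with 9 − 3 = 6 d electrons.
The d⁶ electrons fill as t2g^6 e_g^0.
The orbital stabilization is -2.4Δ₀ = -2.4 × 310 = -744 kJ/mol.
Relative to high-spin t2g^4 e_g^2 (1 paired), the low-spin configuration has 2 additional pairs, contributing +2 × 246 = +492 kJ/mol.
Overall CFSE = -744 + 492 = -252 kJ/mol.

-252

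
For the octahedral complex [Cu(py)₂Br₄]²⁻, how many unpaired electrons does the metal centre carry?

1

Ligand charges: 2×(+0) from py and 4×(-1) from Br⁻ sum to -4; with overall charge -2, Cu is +2.
Cu is in group 11, so Cu²⁺ is d⁹ (11 − 2 = 9).
Configuration: t₂g⁶ eg³, giving 1 unpaired electron.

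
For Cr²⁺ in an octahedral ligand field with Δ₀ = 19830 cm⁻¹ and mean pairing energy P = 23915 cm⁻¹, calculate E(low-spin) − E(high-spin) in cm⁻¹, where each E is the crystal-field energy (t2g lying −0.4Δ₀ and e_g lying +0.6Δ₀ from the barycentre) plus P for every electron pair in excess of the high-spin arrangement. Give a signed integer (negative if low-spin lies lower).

4085

Cr sits in group 6; removing 2 electrons leaves Cr²⁺ with 6 − 2 = 4 d electrons.
In the high-spin limit (t2g^3 e_g^1) the orbital term is -0.6Δ₀ = -11898 cm⁻¹, with no excess pairing.
Low-spin: t2g^4 e_g^0, orbital CFSE = -1.6Δ₀ = -31728 cm⁻¹; plus 1 excess pair × P = +23915 cm⁻¹; total -7813 cm⁻¹.
Thus E(LS) − E(HS) = 4085 cm⁻¹.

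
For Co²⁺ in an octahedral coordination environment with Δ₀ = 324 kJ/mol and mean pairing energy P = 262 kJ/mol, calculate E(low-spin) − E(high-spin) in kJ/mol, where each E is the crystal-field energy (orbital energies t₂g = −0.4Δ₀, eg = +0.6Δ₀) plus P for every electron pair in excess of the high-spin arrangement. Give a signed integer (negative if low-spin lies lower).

Group 9 minus oxidation state +2 gives a d⁷ configuration for Co²⁺.
In the high-spin limit (t₂g⁵ eg²) the orbital term is -0.8Δ₀ = -259 kJ/mol, with no excess pairing.
Low-spin: t₂g⁶ eg¹, orbital CFSE = -1.8Δ₀ = -583 kJ/mol; plus 1 excess pair × P = +262 kJ/mol; total -321 kJ/mol.
The difference is -321 − (-259) = -62 kJ/mol, so low-spin lies lower.

-62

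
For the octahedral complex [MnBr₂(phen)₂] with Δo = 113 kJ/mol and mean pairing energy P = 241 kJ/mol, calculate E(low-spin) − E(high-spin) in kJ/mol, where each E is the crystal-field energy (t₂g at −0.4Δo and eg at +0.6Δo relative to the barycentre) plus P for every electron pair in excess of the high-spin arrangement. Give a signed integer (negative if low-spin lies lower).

Ligand charges: 2×(-1) from Br⁻ and 2×(+0) from phen sum to -2; with overall charge +0, Mn is +2.
Mn sits in group 7; removing 2 electrons leaves Mn²⁺ with 7 − 2 = 5 d electrons.
In the high-spin limit (t₂g³ eg²) the orbital term is 0.0Δo = 0 kJ/mol, with no excess pairing.
For low-spin the configuration is t₂g⁵ eg⁰: orbital energy -2.0 × 113 = -226 kJ/mol, and 2 additional pairs relative to high-spin add 482 kJ/mol, giving 256 kJ/mol.
Thus E(LS) − E(HS) = 256 kJ/mol.

256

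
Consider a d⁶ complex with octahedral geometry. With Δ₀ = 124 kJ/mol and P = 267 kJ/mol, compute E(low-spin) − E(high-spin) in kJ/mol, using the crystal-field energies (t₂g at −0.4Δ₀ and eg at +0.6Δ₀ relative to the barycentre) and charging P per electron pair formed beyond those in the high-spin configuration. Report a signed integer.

High-spin d⁶ fills as t₂g⁴ eg² with CFSE 4(−0.4) + 2(+0.6) = -0.4Δ₀ = -50 kJ/mol.
Low-spin: t₂g⁶ eg⁰, orbital CFSE = -2.4Δ₀ = -298 kJ/mol; plus 2 excess pairs × P = +534 kJ/mol; total 236 kJ/mol.
The difference is 236 − (-50) = 286 kJ/mol, so high-spin lies lower.

286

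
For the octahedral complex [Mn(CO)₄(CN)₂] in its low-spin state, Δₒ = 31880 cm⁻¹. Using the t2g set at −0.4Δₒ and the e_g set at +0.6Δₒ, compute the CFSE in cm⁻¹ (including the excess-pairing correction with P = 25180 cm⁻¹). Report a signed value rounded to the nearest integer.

-13400

Ligand charges: 4×(+0) from CO and 2×(-1) from CN⁻ sum to -2; with overall charge +0, Mn is +2.
Group 7 minus oxidation state +2 gives a d⁵ configuration for Mn²⁺.
Electron filling gives t2g^5 e_g^0.
Orbital CFSE = 5(-0.4) + 0(0.6) = -2.0Δₒ = -2.0 × 31880 = -63760 cm⁻¹.
Relative to high-spin t2g^3 e_g^2 (0 paired), the low-spin configuration has 2 additional pairs, contributing +2 × 25180 = +50360 cm⁻¹.
Combining: -63760 + 50360 = -13400 cm⁻¹.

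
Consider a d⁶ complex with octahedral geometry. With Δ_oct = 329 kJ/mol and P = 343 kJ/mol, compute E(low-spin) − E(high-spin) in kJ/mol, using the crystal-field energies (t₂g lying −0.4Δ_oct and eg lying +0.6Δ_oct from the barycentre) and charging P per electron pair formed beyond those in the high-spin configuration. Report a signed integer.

28

In the high-spin limit (t₂g⁴ eg²) the orbital term is -0.4Δ_oct = -132 kJ/mol, with no excess pairing.
For low-spin the configuration is t₂g⁶ eg⁰: orbital energy -2.4 × 329 = -790 kJ/mol, and 2 additional pairs relative to high-spin add 686 kJ/mol, giving -104 kJ/mol.
The difference is -104 − (-132) = 28 kJ/mol, so high-spin lies lower.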